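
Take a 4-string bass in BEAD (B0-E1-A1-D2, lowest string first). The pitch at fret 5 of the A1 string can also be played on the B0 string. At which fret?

15

Fret 5 on A1 is MIDI 33 + 5 = 38 (D2). On the B0 string (open MIDI 23), that pitch is 38 − 23 = fret 15.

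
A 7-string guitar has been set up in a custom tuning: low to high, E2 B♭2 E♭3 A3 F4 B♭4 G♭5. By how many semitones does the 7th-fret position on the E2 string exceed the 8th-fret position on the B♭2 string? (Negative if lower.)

E2 at fret 7 → B2 (MIDI 47); B♭2 at fret 8 → G♭3 (MIDI 54).
47 − 54 = -7, so the two pitches are 7 semitones apart.

-7 semitones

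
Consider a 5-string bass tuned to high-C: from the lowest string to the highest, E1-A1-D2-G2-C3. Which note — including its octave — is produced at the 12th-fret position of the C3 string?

C4

The open C3 string plus 12 semitones: C–C#–D–D#–…–A#–B–C.
The walk passes from B into C once, so the octave number goes from 3 to 4.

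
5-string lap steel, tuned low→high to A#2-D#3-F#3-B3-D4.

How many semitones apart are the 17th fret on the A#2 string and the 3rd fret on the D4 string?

2 semitones

A#2 at fret 17 → D#4 (MIDI 63); D4 at fret 3 → F4 (MIDI 65).
63 − 65 = -2, so the two pitches are 2 semitones apart, with F4 the higher.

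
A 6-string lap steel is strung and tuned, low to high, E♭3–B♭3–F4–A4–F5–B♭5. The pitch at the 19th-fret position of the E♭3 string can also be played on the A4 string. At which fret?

E♭3 at fret 19 is E♭3 + 19 semitones = B♭4.
The open A4 string is 18 semitones above the open E♭3, so the same pitch on the A4 string lies at fret 19 − 18 = 1.

1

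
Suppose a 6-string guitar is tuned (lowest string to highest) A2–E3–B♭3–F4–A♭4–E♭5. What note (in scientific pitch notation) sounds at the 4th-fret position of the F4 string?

A4

The open F4 string plus 4 semitones: F–Gb–G–Ab–A.
No B→C boundary is crossed, so the octave stays at 4.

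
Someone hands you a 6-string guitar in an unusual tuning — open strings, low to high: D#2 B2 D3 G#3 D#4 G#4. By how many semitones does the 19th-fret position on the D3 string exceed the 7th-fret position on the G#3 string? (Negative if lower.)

D3 at fret 19 → A4 (MIDI 69); G#3 at fret 7 → D#4 (MIDI 63).
69 − 63 = 6, so the two pitches are 6 semitones apart.

6 semitones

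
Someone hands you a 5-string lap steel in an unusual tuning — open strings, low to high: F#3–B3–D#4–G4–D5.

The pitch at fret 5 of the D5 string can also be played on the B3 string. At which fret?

20

Fret 5 on D5 is MIDI 74 + 5 = 79 (G5). On the B3 string (open MIDI 59), that pitch is 79 − 59 = fret 20.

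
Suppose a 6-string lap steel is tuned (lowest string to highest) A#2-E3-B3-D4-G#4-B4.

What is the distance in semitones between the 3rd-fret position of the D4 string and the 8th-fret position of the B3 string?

D4 at fret 3 → F4 (MIDI 65); B3 at fret 8 → G4 (MIDI 67).
65 − 67 = -2, so the two pitches are 2 semitones apart, with G4 the higher.

2 semitones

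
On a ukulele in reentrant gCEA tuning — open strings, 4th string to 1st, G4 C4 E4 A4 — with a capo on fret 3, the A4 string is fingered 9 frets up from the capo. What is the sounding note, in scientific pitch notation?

The capo raises the open A4 by 3 semitones to C5; fretting 9 more gives A4 + 3 + 9 = A4 + 12 semitones = A5.

A5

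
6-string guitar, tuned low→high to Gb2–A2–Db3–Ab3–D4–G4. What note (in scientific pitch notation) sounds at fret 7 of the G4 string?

D5

The open G4 string plus 7 semitones: G–Ab–A–Bb–B–C–Db–D.
The walk passes from B into C once, so the octave number goes from 4 to 5.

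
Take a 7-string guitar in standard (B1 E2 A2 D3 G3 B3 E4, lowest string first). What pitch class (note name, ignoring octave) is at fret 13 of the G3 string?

G3 is MIDI 55. Adding 13 gives 68; 68 mod 12 = 8, i.e. G♯.

G♯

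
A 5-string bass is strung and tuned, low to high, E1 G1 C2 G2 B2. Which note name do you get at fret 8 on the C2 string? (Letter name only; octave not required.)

Each fret is one semitone, so C2 + 8 = Ab.

Ab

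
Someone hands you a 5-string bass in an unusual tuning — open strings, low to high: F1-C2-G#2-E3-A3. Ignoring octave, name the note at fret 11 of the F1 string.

E

The open F1 string plus 11 semitones: F–F#–G–G#–…–D–D#–E.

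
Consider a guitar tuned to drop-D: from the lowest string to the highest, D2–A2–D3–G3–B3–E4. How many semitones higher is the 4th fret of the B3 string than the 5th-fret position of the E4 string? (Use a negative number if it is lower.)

B3 at fret 4 → D#4 (MIDI 63); E4 at fret 5 → A4 (MIDI 69).
63 − 69 = -6, so the two pitches are 6 semitones apart.

-6 semitones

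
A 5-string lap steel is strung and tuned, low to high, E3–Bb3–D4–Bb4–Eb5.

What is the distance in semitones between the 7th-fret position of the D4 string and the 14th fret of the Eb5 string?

D4 at fret 7 → A4 (MIDI 69); Eb5 at fret 14 → F6 (MIDI 89).
69 − 89 = -20, so the two pitches are 20 semitones apart, with F6 the higher.

20 semitones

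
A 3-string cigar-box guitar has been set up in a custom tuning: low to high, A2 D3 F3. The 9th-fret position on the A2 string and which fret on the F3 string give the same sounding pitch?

1

Fret 9 on A2 is MIDI 45 + 9 = 54 (F♯3). On the F3 string (open MIDI 53), that pitch is 54 − 53 = fret 1.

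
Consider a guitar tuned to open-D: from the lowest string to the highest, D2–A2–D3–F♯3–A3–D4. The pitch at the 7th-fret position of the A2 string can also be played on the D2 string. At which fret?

Fret 7 on A2 is MIDI 45 + 7 = 52 (E3). On the D2 string (open MIDI 38), that pitch is 52 − 38 = fret 14.

14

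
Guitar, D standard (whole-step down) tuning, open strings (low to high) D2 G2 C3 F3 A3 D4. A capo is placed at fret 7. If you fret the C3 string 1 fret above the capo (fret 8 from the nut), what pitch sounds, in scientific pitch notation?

G#3

The capo raises the open C3 by 7 semitones to G3; fretting 1 more gives C3 + 7 + 1 = C3 + 8 semitones = G#3.
(Also written Ab.)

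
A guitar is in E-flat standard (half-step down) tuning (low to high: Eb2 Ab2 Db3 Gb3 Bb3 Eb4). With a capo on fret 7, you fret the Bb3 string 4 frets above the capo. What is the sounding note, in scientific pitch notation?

The capo raises the open Bb3 by 7 semitones to F4; fretting 4 more gives Bb3 + 7 + 4 = Bb3 + 11 semitones = A4.

A4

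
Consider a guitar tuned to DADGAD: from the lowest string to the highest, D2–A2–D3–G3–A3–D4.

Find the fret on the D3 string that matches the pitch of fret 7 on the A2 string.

2

Fret 7 on A2 is MIDI 45 + 7 = 52 (E3). On the D3 string (open MIDI 50), that pitch is 52 − 50 = fret 2.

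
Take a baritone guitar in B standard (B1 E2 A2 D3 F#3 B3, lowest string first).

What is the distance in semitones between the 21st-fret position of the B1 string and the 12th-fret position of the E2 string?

B1 at fret 21 → G#3 (MIDI 56); E2 at fret 12 → E3 (MIDI 52).
56 − 52 = 4, so the two pitches are 4 semitones apart, with G#3 the higher.

4 semitones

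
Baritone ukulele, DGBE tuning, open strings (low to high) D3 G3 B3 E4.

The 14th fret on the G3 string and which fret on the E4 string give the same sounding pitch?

5

G3 at fret 14 is G3 + 14 semitones = A4.
The open E4 string is 9 semitones above the open G3, so the same pitch on the E4 string lies at fret 14 − 9 = 5.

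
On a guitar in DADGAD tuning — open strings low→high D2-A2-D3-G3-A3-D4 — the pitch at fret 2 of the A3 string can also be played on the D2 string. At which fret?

Fret 2 on A3 is MIDI 57 + 2 = 59 (B3). On the D2 string (open MIDI 38), that pitch is 59 − 38 = fret 21.

21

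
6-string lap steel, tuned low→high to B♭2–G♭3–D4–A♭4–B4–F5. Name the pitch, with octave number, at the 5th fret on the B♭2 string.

E♭3

The open B♭2 string plus 5 semitones: Bb–B–C–Db–D–Eb.
The walk passes from B into C once, so the octave number goes from 2 to 3.
(Equivalently spelled D♯3.)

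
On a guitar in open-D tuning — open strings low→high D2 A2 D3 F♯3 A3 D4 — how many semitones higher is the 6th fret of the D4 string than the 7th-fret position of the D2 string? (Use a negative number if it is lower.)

23 semitones

D4 at fret 6 → G♯4 (MIDI 68); D2 at fret 7 → A2 (MIDI 45).
68 − 45 = 23, so the two pitches are 23 semitones apart.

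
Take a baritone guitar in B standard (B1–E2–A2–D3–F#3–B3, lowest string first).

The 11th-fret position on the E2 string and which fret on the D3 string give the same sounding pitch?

Fret 11 on E2 is MIDI 40 + 11 = 51 (D#3). On the D3 string (open MIDI 50), that pitch is 51 − 50 = fret 1.

1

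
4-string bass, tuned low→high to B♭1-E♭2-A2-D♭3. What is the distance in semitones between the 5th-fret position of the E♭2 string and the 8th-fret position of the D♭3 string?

13 semitones

E♭2 at fret 5 → A♭2 (MIDI 44); D♭3 at fret 8 → A3 (MIDI 57).
44 − 57 = -13, so the two pitches are 13 semitones apart, with A3 the higher.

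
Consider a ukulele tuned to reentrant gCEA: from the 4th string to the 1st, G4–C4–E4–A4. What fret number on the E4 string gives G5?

G5 is 15 semitones above the open E4 (E–F–F#–G–…–F–F#–G), so it sits at fret 15.

15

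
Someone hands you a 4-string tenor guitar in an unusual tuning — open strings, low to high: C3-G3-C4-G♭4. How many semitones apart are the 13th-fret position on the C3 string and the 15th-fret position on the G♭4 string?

C3 at fret 13 → D♭4 (MIDI 61); G♭4 at fret 15 → A5 (MIDI 81).
61 − 81 = -20, so the two pitches are 20 semitones apart, with A5 the higher.

20 semitones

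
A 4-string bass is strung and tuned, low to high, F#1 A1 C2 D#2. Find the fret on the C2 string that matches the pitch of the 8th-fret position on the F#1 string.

Fret 8 on F#1 is MIDI 30 + 8 = 38 (D2). On the C2 string (open MIDI 36), that pitch is 38 − 36 = fret 2.

2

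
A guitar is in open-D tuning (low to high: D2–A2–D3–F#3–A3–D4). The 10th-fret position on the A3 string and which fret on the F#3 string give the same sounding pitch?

13

A3 at fret 10 is A3 + 10 semitones = G4.
The open F#3 string is 3 semitones below the open A3, so the same pitch on the F#3 string lies at fret 10 + 3 = 13.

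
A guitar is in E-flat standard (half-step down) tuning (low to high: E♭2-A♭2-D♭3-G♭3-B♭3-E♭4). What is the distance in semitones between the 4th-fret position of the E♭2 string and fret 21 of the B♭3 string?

E♭2 at fret 4 → G2 (MIDI 43); B♭3 at fret 21 → G5 (MIDI 79).
43 − 79 = -36, so the two pitches are 36 semitones apart, with G5 the higher.

36 semitones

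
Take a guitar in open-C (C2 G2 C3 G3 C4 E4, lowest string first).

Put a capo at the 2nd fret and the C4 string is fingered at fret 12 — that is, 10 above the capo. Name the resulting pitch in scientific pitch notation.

C5

The capo raises the open C4 by 2 semitones to D4; fretting 10 more gives C4 + 2 + 10 = C4 + 12 semitones = C5.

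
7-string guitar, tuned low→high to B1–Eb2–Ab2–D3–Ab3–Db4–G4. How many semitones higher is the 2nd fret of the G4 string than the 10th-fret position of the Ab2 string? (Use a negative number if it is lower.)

15 semitones

G4 at fret 2 → A4 (MIDI 69); Ab2 at fret 10 → Gb3 (MIDI 54).
69 − 54 = 15, so the two pitches are 15 semitones apart.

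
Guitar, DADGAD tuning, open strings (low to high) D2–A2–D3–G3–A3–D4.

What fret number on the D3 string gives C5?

C5 is 22 semitones above the open D3 (D–D#–E–F–…–A#–B–C), so it sits at fret 22.

22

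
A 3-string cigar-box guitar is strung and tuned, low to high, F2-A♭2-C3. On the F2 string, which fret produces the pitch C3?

C3 is 7 semitones above the open F2 (F–Gb–G–Ab–A–Bb–B–C), so it sits at fret 7.

7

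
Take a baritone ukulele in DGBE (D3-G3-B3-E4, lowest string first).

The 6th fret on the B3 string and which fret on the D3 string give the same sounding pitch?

15

B3 at fret 6 is B3 + 6 semitones = F4.
The open D3 string is 9 semitones below the open B3, so the same pitch on the D3 string lies at fret 6 + 9 = 15.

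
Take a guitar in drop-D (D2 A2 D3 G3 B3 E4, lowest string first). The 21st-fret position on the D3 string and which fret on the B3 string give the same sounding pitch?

Fret 21 on D3 is MIDI 50 + 21 = 71 (B4). On the B3 string (open MIDI 59), that pitch is 71 − 59 = fret 12.

12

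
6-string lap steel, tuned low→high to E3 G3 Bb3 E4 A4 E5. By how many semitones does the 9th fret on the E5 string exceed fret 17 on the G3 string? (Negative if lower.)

13 semitones

E5 at fret 9 → Db6 (MIDI 85); G3 at fret 17 → C5 (MIDI 72).
85 − 72 = 13, so the two pitches are 13 semitones apart.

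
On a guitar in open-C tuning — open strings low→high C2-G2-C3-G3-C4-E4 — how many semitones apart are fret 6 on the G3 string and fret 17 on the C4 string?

G3 at fret 6 → C♯4 (MIDI 61); C4 at fret 17 → F5 (MIDI 77).
61 − 77 = -16, so the two pitches are 16 semitones apart, with F5 the higher.

16 semitones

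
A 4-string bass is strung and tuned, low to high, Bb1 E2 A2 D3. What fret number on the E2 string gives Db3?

9

Db3 is 9 semitones above the open E2 (E–F–Gb–G–Ab–A–Bb–B–C–Db), so it sits at fret 9.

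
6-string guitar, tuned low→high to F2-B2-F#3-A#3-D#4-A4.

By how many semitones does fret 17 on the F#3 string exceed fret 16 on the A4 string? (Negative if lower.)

-14 semitones

F#3 at fret 17 → B4 (MIDI 71); A4 at fret 16 → C#6 (MIDI 85).
71 − 85 = -14, so the two pitches are 14 semitones apart.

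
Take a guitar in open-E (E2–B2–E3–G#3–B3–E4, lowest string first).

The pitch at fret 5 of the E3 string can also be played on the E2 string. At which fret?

17

E3 at fret 5 is E3 + 5 semitones = A3.
The open E2 string is 12 semitones below the open E3, so the same pitch on the E2 string lies at fret 5 + 12 = 17.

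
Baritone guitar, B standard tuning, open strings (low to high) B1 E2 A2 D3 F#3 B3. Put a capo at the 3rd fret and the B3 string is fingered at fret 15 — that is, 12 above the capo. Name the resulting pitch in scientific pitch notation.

The capo raises the open B3 by 3 semitones to D4; fretting 12 more gives B3 + 3 + 12 = B3 + 15 semitones = D5.

D5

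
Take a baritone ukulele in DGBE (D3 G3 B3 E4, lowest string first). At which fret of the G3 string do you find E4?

9

E4 is 9 semitones above the open G3 (G–G#–A–A#–B–C–C#–D–D#–E), so it sits at fret 9.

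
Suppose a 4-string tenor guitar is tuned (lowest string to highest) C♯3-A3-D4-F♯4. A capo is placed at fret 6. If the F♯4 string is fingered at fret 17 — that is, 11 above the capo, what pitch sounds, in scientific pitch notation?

The capo raises the open F♯4 by 6 semitones to C5; fretting 11 more gives F♯4 + 6 + 11 = F♯4 + 17 semitones = B5.

B5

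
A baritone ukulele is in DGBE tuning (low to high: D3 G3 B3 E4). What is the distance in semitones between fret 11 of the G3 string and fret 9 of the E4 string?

7 semitones

G3 at fret 11 → F#4 (MIDI 66); E4 at fret 9 → C#5 (MIDI 73).
66 − 73 = -7, so the two pitches are 7 semitones apart, with C#5 the higher.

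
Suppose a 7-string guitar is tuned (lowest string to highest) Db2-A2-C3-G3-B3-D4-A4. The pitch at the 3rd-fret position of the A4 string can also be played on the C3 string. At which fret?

A4 at fret 3 is A4 + 3 semitones = C5.
The open C3 string is 21 semitones below the open A4, so the same pitch on the C3 string lies at fret 3 + 21 = 24.

24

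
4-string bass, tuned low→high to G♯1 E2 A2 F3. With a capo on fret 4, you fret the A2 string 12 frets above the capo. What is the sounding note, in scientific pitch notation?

C♯4

The capo raises the open A2 by 4 semitones to C♯3; fretting 12 more gives A2 + 4 + 12 = A2 + 16 semitones = C♯4.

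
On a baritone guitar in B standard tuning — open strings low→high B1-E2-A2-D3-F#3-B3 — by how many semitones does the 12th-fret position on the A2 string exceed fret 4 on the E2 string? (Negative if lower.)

A2 at fret 12 → A3 (MIDI 57); E2 at fret 4 → G#2 (MIDI 44).
57 − 44 = 13, so the two pitches are 13 semitones apart.

13 semitones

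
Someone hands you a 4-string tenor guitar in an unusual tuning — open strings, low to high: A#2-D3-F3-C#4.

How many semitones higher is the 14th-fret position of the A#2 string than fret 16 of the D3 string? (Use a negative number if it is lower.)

-6 semitones

A#2 at fret 14 → C4 (MIDI 60); D3 at fret 16 → F#4 (MIDI 66).
60 − 66 = -6, so the two pitches are 6 semitones apart.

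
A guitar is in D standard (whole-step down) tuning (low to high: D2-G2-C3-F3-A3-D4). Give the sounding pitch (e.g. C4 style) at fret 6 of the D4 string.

D4 is MIDI 62. Adding 6 gives 68, which is G♯4.
(Equivalently spelled A♭4.)

G♯4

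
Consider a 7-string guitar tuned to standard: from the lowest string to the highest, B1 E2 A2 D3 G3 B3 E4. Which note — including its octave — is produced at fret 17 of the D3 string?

G4

The open D3 string plus 17 semitones: D–D#–E–F–…–F–F#–G.
The walk passes from B into C once, so the octave number goes from 3 to 4.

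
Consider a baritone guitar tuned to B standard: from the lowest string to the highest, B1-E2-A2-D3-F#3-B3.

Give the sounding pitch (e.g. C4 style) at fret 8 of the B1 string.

G2

The open B1 string plus 8 semitones: B–C–C#–D–D#–E–F–F#–G.
The walk passes from B into C once, so the octave number goes from 1 to 2.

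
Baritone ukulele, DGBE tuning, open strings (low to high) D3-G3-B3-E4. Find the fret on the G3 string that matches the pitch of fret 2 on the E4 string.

11

E4 at fret 2 is E4 + 2 semitones = F#4.
The open G3 string is 9 semitones below the open E4, so the same pitch on the G3 string lies at fret 2 + 9 = 11.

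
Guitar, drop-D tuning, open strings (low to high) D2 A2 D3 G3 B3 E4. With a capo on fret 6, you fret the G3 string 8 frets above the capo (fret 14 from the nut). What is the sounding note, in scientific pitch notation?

A4

The capo raises the open G3 by 6 semitones to C#4; fretting 8 more gives G3 + 6 + 8 = G3 + 14 semitones = A4.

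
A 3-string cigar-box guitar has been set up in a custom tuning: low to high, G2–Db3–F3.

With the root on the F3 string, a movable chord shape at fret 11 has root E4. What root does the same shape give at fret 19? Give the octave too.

Moving from fret 11 to fret 19 shifts the root by 8 semitones.
E4 up 8 semitones is C5.

C5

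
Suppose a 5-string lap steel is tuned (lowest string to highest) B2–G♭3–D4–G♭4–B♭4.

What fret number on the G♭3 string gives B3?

B3 is 5 semitones above the open G♭3 (Gb–G–Ab–A–Bb–B), so it sits at fret 5.

5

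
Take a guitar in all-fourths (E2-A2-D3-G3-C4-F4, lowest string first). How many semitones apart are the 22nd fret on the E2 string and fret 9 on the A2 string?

8 semitones

E2 at fret 22 → D4 (MIDI 62); A2 at fret 9 → F♯3 (MIDI 54).
62 − 54 = 8, so the two pitches are 8 semitones apart, with D4 the higher.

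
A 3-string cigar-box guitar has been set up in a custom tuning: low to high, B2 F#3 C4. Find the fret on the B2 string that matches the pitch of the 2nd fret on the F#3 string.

9

Fret 2 on F#3 is MIDI 54 + 2 = 56 (G#3). On the B2 string (open MIDI 47), that pitch is 56 − 47 = fret 9.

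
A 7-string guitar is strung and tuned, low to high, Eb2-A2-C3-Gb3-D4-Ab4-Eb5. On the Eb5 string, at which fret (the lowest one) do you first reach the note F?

From Eb5, count semitones up the chromatic scale until reaching F: Eb–E–F — 2 steps.

2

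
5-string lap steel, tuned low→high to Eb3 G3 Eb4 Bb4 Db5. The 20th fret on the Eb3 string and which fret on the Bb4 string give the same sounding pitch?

Fret 20 on Eb3 is MIDI 51 + 20 = 71 (B4). On the Bb4 string (open MIDI 70), that pitch is 71 − 70 = fret 1.

1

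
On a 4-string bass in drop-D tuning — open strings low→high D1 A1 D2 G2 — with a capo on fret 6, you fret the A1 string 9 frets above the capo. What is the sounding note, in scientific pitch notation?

C3

The capo raises the open A1 by 6 semitones to D♯2; fretting 9 more gives A1 + 6 + 9 = A1 + 15 semitones = C3.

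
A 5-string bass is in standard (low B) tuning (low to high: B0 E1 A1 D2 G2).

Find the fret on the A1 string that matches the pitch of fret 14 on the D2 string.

Fret 14 on D2 is MIDI 38 + 14 = 52 (E3). On the A1 string (open MIDI 33), that pitch is 52 − 33 = fret 19.

19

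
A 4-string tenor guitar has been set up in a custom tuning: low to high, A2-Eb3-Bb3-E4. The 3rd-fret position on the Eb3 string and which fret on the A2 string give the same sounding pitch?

9

Fret 3 on Eb3 is MIDI 51 + 3 = 54 (Gb3). On the A2 string (open MIDI 45), that pitch is 54 − 45 = fret 9.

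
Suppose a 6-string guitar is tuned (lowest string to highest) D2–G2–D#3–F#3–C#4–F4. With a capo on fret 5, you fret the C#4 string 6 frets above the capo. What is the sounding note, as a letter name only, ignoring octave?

C

The capo raises the open C#4 by 5 semitones to F#4; fretting 6 more gives C#4 + 5 + 6 = C#4 + 11 semitones, landing on C.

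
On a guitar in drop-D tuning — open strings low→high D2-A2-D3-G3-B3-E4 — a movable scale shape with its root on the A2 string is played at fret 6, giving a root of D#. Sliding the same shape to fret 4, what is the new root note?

Moving from fret 6 to fret 4 shifts the root by -2 semitones.
D# down 2 semitones is C#.

C#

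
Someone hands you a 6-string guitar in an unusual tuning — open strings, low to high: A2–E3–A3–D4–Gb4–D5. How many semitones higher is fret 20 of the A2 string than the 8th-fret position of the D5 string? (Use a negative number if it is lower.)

A2 at fret 20 → F4 (MIDI 65); D5 at fret 8 → Bb5 (MIDI 82).
65 − 82 = -17, so the two pitches are 17 semitones apart.

-17 semitones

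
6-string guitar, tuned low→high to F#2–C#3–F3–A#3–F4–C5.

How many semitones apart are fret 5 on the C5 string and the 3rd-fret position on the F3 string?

21 semitones

C5 at fret 5 → F5 (MIDI 77); F3 at fret 3 → G#3 (MIDI 56).
77 − 56 = 21, so the two pitches are 21 semitones apart, with F5 the higher.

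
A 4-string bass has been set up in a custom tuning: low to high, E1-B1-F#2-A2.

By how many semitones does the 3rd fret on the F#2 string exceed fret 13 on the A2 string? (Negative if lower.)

F#2 at fret 3 → A2 (MIDI 45); A2 at fret 13 → A#3 (MIDI 58).
45 − 58 = -13, so the two pitches are 13 semitones apart.

-13 semitones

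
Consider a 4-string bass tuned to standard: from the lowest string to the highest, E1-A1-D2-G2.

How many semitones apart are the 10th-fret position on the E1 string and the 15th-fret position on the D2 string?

15 semitones

E1 at fret 10 → D2 (MIDI 38); D2 at fret 15 → F3 (MIDI 53).
38 − 53 = -15, so the two pitches are 15 semitones apart, with F3 the higher.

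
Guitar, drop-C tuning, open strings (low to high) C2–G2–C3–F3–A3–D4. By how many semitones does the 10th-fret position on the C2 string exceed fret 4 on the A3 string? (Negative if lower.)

C2 at fret 10 → A#2 (MIDI 46); A3 at fret 4 → C#4 (MIDI 61).
46 − 61 = -15, so the two pitches are 15 semitones apart.

-15 semitones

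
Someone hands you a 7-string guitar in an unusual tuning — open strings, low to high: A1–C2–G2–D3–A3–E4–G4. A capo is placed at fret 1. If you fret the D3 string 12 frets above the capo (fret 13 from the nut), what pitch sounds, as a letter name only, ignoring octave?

D#

The capo raises the open D3 by 1 semitone to D#3; fretting 12 more gives D3 + 1 + 12 = D3 + 13 semitones, landing on D#.
(Also written Eb.)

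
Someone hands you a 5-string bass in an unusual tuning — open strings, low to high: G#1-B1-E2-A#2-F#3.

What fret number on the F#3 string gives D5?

20

D5 is 20 semitones above the open F#3 (F#–G–G#–A–…–C–C#–D), so it sits at fret 20.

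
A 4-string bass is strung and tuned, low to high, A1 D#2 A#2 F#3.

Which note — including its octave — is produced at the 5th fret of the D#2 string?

Each fret is one semitone, so D#2 + 5 = G#2.

G#2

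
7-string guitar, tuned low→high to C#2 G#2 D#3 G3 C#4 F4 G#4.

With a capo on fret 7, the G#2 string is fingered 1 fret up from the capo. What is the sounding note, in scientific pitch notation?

E3

The capo raises the open G#2 by 7 semitones to D#3; fretting 1 more gives G#2 + 7 + 1 = G#2 + 8 semitones = E3.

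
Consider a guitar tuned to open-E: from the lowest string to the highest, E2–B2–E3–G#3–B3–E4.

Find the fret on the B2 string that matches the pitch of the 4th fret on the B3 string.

B3 at fret 4 is B3 + 4 semitones = D#4.
The open B2 string is 12 semitones below the open B3, so the same pitch on the B2 string lies at fret 4 + 12 = 16.

16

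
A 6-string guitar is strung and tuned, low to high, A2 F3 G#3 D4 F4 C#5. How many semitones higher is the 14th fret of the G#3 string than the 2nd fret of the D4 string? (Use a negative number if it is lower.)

6 semitones

G#3 at fret 14 → A#4 (MIDI 70); D4 at fret 2 → E4 (MIDI 64).
70 − 64 = 6, so the two pitches are 6 semitones apart.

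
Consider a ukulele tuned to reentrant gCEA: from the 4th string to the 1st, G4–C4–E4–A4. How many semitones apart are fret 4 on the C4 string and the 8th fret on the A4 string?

13 semitones

C4 at fret 4 → E4 (MIDI 64); A4 at fret 8 → F5 (MIDI 77).
64 − 77 = -13, so the two pitches are 13 semitones apart, with F5 the higher.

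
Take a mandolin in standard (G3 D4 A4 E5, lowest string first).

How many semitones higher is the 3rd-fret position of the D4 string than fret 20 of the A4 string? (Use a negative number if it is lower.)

D4 at fret 3 → F4 (MIDI 65); A4 at fret 20 → F6 (MIDI 89).
65 − 89 = -24, so the two pitches are 24 semitones apart.

-24 semitones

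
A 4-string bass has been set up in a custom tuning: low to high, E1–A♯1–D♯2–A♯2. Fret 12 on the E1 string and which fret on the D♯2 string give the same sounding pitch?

E1 at fret 12 is E1 + 12 semitones = E2.
The open D♯2 string is 11 semitones above the open E1, so the same pitch on the D♯2 string lies at fret 12 − 11 = 1.

1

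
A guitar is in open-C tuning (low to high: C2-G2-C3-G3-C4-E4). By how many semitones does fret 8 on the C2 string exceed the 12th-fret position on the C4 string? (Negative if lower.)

C2 at fret 8 → G#2 (MIDI 44); C4 at fret 12 → C5 (MIDI 72).
44 − 72 = -28, so the two pitches are 28 semitones apart.

-28 semitones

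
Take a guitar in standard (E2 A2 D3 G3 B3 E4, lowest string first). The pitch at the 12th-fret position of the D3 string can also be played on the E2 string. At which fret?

22

D3 at fret 12 is D3 + 12 semitones = D4.
The open E2 string is 10 semitones below the open D3, so the same pitch on the E2 string lies at fret 12 + 10 = 22.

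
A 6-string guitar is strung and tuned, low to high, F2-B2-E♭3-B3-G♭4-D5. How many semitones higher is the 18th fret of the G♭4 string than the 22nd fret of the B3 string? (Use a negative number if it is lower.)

3 semitones

G♭4 at fret 18 → C6 (MIDI 84); B3 at fret 22 → A5 (MIDI 81).
84 − 81 = 3, so the two pitches are 3 semitones apart.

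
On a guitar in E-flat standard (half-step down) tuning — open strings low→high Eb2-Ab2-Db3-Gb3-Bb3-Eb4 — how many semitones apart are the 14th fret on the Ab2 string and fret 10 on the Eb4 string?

Ab2 at fret 14 → Bb3 (MIDI 58); Eb4 at fret 10 → Db5 (MIDI 73).
58 − 73 = -15, so the two pitches are 15 semitones apart, with Db5 the higher.

15 semitones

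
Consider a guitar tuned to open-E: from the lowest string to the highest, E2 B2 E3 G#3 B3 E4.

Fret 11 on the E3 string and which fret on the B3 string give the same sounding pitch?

4

Fret 11 on E3 is MIDI 52 + 11 = 63 (D#4). On the B3 string (open MIDI 59), that pitch is 63 − 59 = fret 4.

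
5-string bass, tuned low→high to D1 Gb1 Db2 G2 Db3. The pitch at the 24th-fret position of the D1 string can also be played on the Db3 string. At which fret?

1

D1 at fret 24 is D1 + 24 semitones = D3.
The open Db3 string is 23 semitones above the open D1, so the same pitch on the Db3 string lies at fret 24 − 23 = 1.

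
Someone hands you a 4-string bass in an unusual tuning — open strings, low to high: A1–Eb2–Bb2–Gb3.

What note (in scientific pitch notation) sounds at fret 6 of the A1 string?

Each fret is one semitone, so A1 + 6 = Eb2.
(Equivalently spelled D#2.)

Eb2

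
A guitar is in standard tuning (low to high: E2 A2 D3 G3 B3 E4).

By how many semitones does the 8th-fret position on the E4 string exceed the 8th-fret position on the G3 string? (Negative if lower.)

9 semitones

E4 at fret 8 → C5 (MIDI 72); G3 at fret 8 → D♯4 (MIDI 63).
72 − 63 = 9, so the two pitches are 9 semitones apart.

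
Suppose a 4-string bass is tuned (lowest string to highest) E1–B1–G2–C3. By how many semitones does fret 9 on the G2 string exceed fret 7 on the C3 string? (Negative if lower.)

G2 at fret 9 → E3 (MIDI 52); C3 at fret 7 → G3 (MIDI 55).
52 − 55 = -3, so the two pitches are 3 semitones apart.

-3 semitones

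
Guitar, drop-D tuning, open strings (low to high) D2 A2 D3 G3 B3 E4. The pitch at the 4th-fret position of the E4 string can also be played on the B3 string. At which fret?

Fret 4 on E4 is MIDI 64 + 4 = 68 (G#4). On the B3 string (open MIDI 59), that pitch is 68 − 59 = fret 9.

9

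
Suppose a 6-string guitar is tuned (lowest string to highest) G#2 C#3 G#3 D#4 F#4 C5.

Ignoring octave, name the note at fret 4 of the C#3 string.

C#3 is MIDI 49. Adding 4 gives 53; 53 mod 12 = 5, i.e. F.

F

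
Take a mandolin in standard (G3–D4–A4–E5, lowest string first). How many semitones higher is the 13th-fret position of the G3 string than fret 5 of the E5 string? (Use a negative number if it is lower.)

G3 at fret 13 → G♯4 (MIDI 68); E5 at fret 5 → A5 (MIDI 81).
68 − 81 = -13, so the two pitches are 13 semitones apart.

-13 semitones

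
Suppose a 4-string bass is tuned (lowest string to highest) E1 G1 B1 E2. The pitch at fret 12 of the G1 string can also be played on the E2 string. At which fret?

G1 at fret 12 is G1 + 12 semitones = G2.
The open E2 string is 9 semitones above the open G1, so the same pitch on the E2 string lies at fret 12 − 9 = 3.

3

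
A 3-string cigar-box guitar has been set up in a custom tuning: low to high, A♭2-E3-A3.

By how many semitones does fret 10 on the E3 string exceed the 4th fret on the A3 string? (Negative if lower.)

E3 at fret 10 → D4 (MIDI 62); A3 at fret 4 → D♭4 (MIDI 61).
62 − 61 = 1, so the two pitches are 1 semitone apart.

1 semitone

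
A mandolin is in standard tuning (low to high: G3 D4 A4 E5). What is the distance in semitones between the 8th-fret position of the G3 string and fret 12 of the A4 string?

18 semitones

G3 at fret 8 → D♯4 (MIDI 63); A4 at fret 12 → A5 (MIDI 81).
63 − 81 = -18, so the two pitches are 18 semitones apart, with A5 the higher.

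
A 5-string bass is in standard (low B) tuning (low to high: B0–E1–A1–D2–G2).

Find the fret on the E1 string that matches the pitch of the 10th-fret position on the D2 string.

D2 at fret 10 is D2 + 10 semitones = C3.
The open E1 string is 10 semitones below the open D2, so the same pitch on the E1 string lies at fret 10 + 10 = 20.

20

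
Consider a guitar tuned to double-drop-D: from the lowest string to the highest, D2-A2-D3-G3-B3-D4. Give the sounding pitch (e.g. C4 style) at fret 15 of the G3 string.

A#4

Each fret is one semitone, so G3 + 15 = A#4.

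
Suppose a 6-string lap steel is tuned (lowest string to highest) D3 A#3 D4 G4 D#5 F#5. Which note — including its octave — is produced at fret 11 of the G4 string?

F#5

The open G4 string plus 11 semitones: G–G#–A–A#–…–E–F–F#.
The walk passes from B into C once, so the octave number goes from 4 to 5.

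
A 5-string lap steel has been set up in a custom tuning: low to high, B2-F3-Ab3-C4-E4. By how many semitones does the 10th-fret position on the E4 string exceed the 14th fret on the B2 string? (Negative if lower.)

E4 at fret 10 → D5 (MIDI 74); B2 at fret 14 → Db4 (MIDI 61).
74 − 61 = 13, so the two pitches are 13 semitones apart.

13 semitones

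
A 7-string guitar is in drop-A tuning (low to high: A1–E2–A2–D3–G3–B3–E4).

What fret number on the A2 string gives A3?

12

A3 is 12 semitones above the open A2 (A–A#–B–C–…–G–G#–A), so it sits at fret 12.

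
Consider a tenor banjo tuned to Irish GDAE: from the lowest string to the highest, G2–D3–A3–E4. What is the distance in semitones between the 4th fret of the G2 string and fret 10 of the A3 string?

20 semitones

G2 at fret 4 → B2 (MIDI 47); A3 at fret 10 → G4 (MIDI 67).
47 − 67 = -20, so the two pitches are 20 semitones apart, with G4 the higher.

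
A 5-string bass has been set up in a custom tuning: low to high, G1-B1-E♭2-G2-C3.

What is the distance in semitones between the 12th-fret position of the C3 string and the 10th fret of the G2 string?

7 semitones

C3 at fret 12 → C4 (MIDI 60); G2 at fret 10 → F3 (MIDI 53).
60 − 53 = 7, so the two pitches are 7 semitones apart, with C4 the higher.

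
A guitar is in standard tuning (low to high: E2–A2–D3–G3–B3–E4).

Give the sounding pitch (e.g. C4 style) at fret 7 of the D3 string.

A3

D3 is MIDI 50. Adding 7 gives 57, which is A3.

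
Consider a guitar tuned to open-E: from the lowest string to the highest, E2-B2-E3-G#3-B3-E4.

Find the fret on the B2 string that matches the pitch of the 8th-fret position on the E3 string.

E3 at fret 8 is E3 + 8 semitones = C4.
The open B2 string is 5 semitones below the open E3, so the same pitch on the B2 string lies at fret 8 + 5 = 13.

13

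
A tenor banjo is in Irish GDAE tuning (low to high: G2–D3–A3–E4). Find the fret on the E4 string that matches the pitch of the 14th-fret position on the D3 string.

D3 at fret 14 is D3 + 14 semitones = E4.
The open E4 string is 14 semitones above the open D3, so the same pitch on the E4 string lies at fret 14 − 14 = 0.

0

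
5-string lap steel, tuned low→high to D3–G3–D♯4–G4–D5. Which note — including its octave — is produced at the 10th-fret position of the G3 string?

The open G3 string plus 10 semitones: G–G#–A–A#–…–D#–E–F.
The walk passes from B into C once, so the octave number goes from 3 to 4.

F4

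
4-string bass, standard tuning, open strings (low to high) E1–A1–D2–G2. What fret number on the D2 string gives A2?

7

A2 is 7 semitones above the open D2 (D–D#–E–F–F#–G–G#–A), so it sits at fret 7.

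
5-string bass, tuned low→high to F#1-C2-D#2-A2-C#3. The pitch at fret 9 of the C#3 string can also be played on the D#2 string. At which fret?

19

Fret 9 on C#3 is MIDI 49 + 9 = 58 (A#3). On the D#2 string (open MIDI 39), that pitch is 58 − 39 = fret 19.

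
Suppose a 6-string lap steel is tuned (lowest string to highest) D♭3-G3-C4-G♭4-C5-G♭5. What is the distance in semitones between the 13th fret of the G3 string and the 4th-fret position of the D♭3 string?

G3 at fret 13 → A♭4 (MIDI 68); D♭3 at fret 4 → F3 (MIDI 53).
68 − 53 = 15, so the two pitches are 15 semitones apart, with A♭4 the higher.

15 semitones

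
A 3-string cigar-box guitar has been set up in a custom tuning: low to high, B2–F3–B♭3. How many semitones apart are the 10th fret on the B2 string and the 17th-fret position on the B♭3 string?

B2 at fret 10 → A3 (MIDI 57); B♭3 at fret 17 → E♭5 (MIDI 75).
57 − 75 = -18, so the two pitches are 18 semitones apart, with E♭5 the higher.

18 semitones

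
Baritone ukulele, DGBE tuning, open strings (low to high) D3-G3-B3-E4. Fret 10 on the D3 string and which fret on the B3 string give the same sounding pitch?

D3 at fret 10 is D3 + 10 semitones = C4.
The open B3 string is 9 semitones above the open D3, so the same pitch on the B3 string lies at fret 10 − 9 = 1.

1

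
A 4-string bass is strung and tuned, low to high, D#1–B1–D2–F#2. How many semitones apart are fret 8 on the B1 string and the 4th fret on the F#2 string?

3 semitones

B1 at fret 8 → G2 (MIDI 43); F#2 at fret 4 → A#2 (MIDI 46).
43 − 46 = -3, so the two pitches are 3 semitones apart, with A#2 the higher.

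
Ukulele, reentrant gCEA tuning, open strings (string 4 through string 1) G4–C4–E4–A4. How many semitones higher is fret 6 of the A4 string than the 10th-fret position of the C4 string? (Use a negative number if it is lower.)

A4 at fret 6 → D#5 (MIDI 75); C4 at fret 10 → A#4 (MIDI 70).
75 − 70 = 5, so the two pitches are 5 semitones apart.

5 semitones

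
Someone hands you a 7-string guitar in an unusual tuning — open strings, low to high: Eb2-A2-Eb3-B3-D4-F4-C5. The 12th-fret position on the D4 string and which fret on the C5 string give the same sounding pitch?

D4 at fret 12 is D4 + 12 semitones = D5.
The open C5 string is 10 semitones above the open D4, so the same pitch on the C5 string lies at fret 12 − 10 = 2.

2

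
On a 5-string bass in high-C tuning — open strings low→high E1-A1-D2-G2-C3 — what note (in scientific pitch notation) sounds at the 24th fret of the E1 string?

E1 is MIDI 28. Adding 24 gives 52, which is E3.

E3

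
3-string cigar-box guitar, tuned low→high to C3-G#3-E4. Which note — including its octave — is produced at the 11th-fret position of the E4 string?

D#5

Each fret is one semitone, so E4 + 11 = D#5.
(Equivalently spelled Eb5.)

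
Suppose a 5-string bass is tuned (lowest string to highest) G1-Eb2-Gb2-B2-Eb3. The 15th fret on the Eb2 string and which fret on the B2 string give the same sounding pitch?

Eb2 at fret 15 is Eb2 + 15 semitones = Gb3.
The open B2 string is 8 semitones above the open Eb2, so the same pitch on the B2 string lies at fret 15 − 8 = 7.

7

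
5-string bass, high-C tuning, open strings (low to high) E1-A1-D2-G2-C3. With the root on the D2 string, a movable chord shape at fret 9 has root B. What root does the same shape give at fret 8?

Moving from fret 9 to fret 8 shifts the root by -1 semitone.
B down 1 semitone is A#.

A#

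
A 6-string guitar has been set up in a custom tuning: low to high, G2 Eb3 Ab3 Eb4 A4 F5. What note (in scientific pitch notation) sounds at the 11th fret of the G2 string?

Gb3

The open G2 string plus 11 semitones: G–Ab–A–Bb–…–E–F–Gb.
The walk passes from B into C once, so the octave number goes from 2 to 3.
(Equivalently spelled F#3.)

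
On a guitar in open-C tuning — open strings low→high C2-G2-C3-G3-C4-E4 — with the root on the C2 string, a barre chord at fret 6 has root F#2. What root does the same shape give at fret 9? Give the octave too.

Moving from fret 6 to fret 9 shifts the root by 3 semitones.
F#2 up 3 semitones is A2.

A2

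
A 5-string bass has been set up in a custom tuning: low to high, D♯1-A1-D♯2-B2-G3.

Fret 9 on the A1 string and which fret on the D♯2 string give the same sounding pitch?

A1 at fret 9 is A1 + 9 semitones = F♯2.
The open D♯2 string is 6 semitones above the open A1, so the same pitch on the D♯2 string lies at fret 9 − 6 = 3.

3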